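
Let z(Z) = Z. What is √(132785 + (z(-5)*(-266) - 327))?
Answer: 2*√33447 ≈ 365.77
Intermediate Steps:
√(132785 + (z(-5)*(-266) - 327)) = √(132785 + (-5*(-266) - 327)) = √(132785 + (1330 - 327)) = √(132785 + 1003) = √133788 = 2*√33447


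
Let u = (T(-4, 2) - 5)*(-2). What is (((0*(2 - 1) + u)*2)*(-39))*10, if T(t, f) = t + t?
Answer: -20280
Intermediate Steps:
T(t, f) = 2*t
u = 26 (u = (2*(-4) - 5)*(-2) = (-8 - 5)*(-2) = -13*(-2) = 26)
(((0*(2 - 1) + u)*2)*(-39))*10 = (((0*(2 - 1) + 26)*2)*(-39))*10 = (((0*1 + 26)*2)*(-39))*10 = (((0 + 26)*2)*(-39))*10 = ((26*2)*(-39))*10 = (52*(-39))*10 = -2028*10 = -20280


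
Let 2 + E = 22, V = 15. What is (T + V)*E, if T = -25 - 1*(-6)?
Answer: -80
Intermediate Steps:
E = 20 (E = -2 + 22 = 20)
T = -19 (T = -25 + 6 = -19)
(T + V)*E = (-19 + 15)*20 = -4*20 = -80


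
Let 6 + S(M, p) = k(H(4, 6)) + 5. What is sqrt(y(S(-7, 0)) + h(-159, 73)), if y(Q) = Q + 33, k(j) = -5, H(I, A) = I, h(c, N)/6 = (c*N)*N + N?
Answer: I*sqrt(5083401) ≈ 2254.6*I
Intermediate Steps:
h(c, N) = 6*N + 6*c*N**2 (h(c, N) = 6*((c*N)*N + N) = 6*((N*c)*N + N) = 6*(c*N**2 + N) = 6*(N + c*N**2) = 6*N + 6*c*N**2)
S(M, p) = -6 (S(M, p) = -6 + (-5 + 5) = -6 + 0 = -6)
y(Q) = 33 + Q
sqrt(y(S(-7, 0)) + h(-159, 73)) = sqrt((33 - 6) + 6*73*(1 + 73*(-159))) = sqrt(27 + 6*73*(1 - 11607)) = sqrt(27 + 6*73*(-11606)) = sqrt(27 - 5083428) = sqrt(-5083401) = I*sqrt(5083401)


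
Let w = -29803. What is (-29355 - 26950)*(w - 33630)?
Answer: 3571595065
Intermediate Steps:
(-29355 - 26950)*(w - 33630) = (-29355 - 26950)*(-29803 - 33630) = -56305*(-63433) = 3571595065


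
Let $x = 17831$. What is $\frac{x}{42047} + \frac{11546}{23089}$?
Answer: $\frac{897174621}{970823183} \approx 0.92414$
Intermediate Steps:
$\frac{x}{42047} + \frac{11546}{23089} = \frac{17831}{42047} + \frac{11546}{23089} = \frac{897174621}{970823183}$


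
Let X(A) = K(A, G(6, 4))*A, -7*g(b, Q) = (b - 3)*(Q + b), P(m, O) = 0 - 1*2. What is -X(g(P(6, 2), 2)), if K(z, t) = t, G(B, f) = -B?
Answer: 0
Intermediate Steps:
P(m, O) = -2 (P(m, O) = 0 - 2 = -2)
g(b, Q) = -(-3 + b)*(Q + b)/7 (g(b, Q) = -(b - 3)*(Q + b)/7 = -(-3 + b)*(Q + b)/7)
X(A) = -6*A (X(A) = (-1*6)*A = -6*A)
-X(g(P(6, 2), 2)) = -(-6)*(-⅐*(-2)² + (3/7)*2 + (3/7)*(-2) - ⅐*2*(-2)) = -(-6)*(-⅐*4 + 6/7 - 6/7 + 4/7) = -(-6)*(-4/7 + 6/7 - 6/7 + 4/7) = -(-6)*0 = -1*0 = 0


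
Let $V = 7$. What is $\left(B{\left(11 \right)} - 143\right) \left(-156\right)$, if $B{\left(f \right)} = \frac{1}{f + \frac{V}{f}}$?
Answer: $\frac{713427}{32} \approx 22295.0$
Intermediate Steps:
$B{\left(f \right)} = \frac{1}{f + \frac{7}{f}}$
$\left(B{\left(11 \right)} - 143\right) \left(-156\right) = \left(\frac{11}{7 + 11^{2}} - 143\right) \left(-156\right) = \left(\frac{11}{7 + 121} - 143\right) \left(-156\right) = \left(\frac{11}{128} - 143\right) \left(-156\right) = \left(- \frac{18293}{128}\right) \left(-156\right) = \frac{713427}{32}$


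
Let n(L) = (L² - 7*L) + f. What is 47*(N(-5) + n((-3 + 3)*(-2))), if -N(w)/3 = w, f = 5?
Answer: 940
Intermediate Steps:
n(L) = 5 + L² - 7*L (n(L) = (L² - 7*L) + 5 = 5 + L² - 7*L)
N(w) = -3*w
47*(N(-5) + n((-3 + 3)*(-2))) = 47*(-3*(-5) + (5 + ((-3 + 3)*(-2))² - 7*(-3 + 3)*(-2))) = 47*(15 + (5 + (0*(-2))² - 0*(-2))) = 47*(15 + (5 + 0² - 7*0)) = 47*(15 + (5 + 0 + 0)) = 47*(15 + 5) = 47*20 = 940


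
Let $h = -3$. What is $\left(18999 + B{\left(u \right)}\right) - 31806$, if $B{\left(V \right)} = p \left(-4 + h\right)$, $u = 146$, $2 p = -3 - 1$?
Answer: $-12793$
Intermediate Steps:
$p = -2$ ($p = \frac{-3 - 1}{2} = \frac{1}{2} \left(-4\right) = -2$)
$B{\left(V \right)} = 14$ ($B{\left(V \right)} = - 2 \left(-4 - 3\right) = \left(-2\right) \left(-7\right) = 14$)
$\left(18999 + B{\left(u \right)}\right) - 31806 = \left(18999 + 14\right) - 31806 = 19013 - 31806 = -12793$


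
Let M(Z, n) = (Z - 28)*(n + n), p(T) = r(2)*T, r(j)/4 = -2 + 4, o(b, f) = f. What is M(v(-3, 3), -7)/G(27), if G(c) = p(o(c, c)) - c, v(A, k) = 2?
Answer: 52/27 ≈ 1.9259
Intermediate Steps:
r(j) = 8 (r(j) = 4*(-2 + 4) = 4*2 = 8)
p(T) = 8*T
M(Z, n) = 2*n*(-28 + Z) (M(Z, n) = (-28 + Z)*(2*n) = 2*n*(-28 + Z))
G(c) = 7*c (G(c) = 8*c - c = 7*c)
M(v(-3, 3), -7)/G(27) = (2*(-7)*(-28 + 2))/((7*27)) = (2*(-7)*(-26))/189 = 364*(1/189) = 52/27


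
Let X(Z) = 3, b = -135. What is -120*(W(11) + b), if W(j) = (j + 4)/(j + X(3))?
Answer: 112500/7 ≈ 16071.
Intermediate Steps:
W(j) = (4 + j)/(3 + j) (W(j) = (j + 4)/(j + 3) = (4 + j)/(3 + j))
-120*(W(11) + b) = -120*((4 + 11)/(3 + 11) - 135) = -120*(15/14 - 135) = -120*(-1875/14) = 112500/7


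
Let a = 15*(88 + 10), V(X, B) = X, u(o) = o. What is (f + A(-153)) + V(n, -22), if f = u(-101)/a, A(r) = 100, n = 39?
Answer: 204229/1470 ≈ 138.93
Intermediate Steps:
a = 1470 (a = 15*98 = 1470)
f = -101/1470 ≈ -0.068707
(f + A(-153)) + V(n, -22) = (-101/1470 + 100) + 39 = 146899/1470 + 39 = 204229/1470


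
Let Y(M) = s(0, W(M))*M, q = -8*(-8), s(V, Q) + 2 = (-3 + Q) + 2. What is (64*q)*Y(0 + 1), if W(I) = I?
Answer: -8192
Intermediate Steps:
s(V, Q) = -3 + Q (s(V, Q) = -2 + ((-3 + Q) + 2) = -2 + (-1 + Q) = -3 + Q)
q = 64
Y(M) = M*(-3 + M) (Y(M) = (-3 + M)*M = M*(-3 + M))
(64*q)*Y(0 + 1) = (64*64)*((0 + 1)*(-3 + (0 + 1))) = 4096*(1*(-3 + 1)) = 4096*(1*(-2)) = 4096*(-2) = -8192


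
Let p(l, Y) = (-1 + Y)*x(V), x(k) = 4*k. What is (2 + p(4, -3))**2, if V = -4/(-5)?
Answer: 2916/25 ≈ 116.64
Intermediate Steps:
V = 4/5 (V = -4*(-1/5) = 4/5 ≈ 0.80000)
p(l, Y) = -16/5 + 16*Y/5 (p(l, Y) = (-1 + Y)*(4*(4/5)) = (-1 + Y)*(16/5) = -16/5 + 16*Y/5)
(2 + p(4, -3))**2 = (2 + (-16/5 + (16/5)*(-3)))**2 = (2 + (-16/5 - 48/5))**2 = (2 - 64/5)**2 = (-54/5)**2 = 2916/25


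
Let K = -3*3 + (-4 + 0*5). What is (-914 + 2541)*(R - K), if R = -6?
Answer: 11389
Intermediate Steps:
K = -13 (K = -9 + (-4 + 0) = -9 - 4 = -13)
(-914 + 2541)*(R - K) = (-914 + 2541)*(-6 - 1*(-13)) = 1627*(-6 + 13) = 1627*7 = 11389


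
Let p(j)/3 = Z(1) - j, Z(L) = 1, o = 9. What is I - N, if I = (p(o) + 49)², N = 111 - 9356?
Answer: 9870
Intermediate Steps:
p(j) = 3 - 3*j (p(j) = 3*(1 - j) = 3 - 3*j)
N = -9245
I = 625 (I = ((3 - 3*9) + 49)² = ((3 - 27) + 49)² = (-24 + 49)² = 25² = 625)
I - N = 625 - 1*(-9245) = 625 + 9245 = 9870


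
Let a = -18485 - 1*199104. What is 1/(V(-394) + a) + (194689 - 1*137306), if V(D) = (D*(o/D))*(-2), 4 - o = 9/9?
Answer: 12486253884/217595 ≈ 57383.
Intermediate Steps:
o = 3 (o = 4 - 9/9 = 4 - 1*1 = 4 - 1 = 3)
a = -217589 (a = -18485 - 199104 = -217589)
V(D) = -6 (V(D) = (D*(3/D))*(-2) = 3*(-2) = -6)
1/(V(-394) + a) + (194689 - 1*137306) = 1/(-6 - 217589) + (194689 - 1*137306) = 1/(-217595) + (194689 - 137306) = -1/217595 + 57383 = 12486253884/217595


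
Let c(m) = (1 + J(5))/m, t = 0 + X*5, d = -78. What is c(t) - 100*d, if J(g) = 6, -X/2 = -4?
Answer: 312007/40 ≈ 7800.2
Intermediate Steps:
X = 8 (X = -2*(-4) = 8)
t = 40 (t = 0 + 8*5 = 0 + 40 = 40)
c(m) = 7/m (c(m) = (1 + 6)/m = 7/m)
c(t) - 100*d = 7/40 - 100*(-78) = 7*(1/40) + 7800 = 7/40 + 7800 = 312007/40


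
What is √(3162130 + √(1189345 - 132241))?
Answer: √(3162130 + 12*√7341) ≈ 1778.5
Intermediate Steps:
√(3162130 + √(1189345 - 132241)) = √(3162130 + √1057104) = √(3162130 + 12*√7341)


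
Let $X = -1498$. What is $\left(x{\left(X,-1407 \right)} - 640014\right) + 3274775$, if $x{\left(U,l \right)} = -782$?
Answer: $2633979$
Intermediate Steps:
$\left(x{\left(X,-1407 \right)} - 640014\right) + 3274775 = \left(-782 - 640014\right) + 3274775 = -640796 + 3274775 = 2633979$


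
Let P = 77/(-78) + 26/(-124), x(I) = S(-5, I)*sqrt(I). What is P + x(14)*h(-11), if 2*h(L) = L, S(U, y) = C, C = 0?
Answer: -1447/1209 ≈ -1.1969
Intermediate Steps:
S(U, y) = 0
h(L) = L/2
x(I) = 0 (x(I) = 0*sqrt(I) = 0)
P = -1447/1209 (P = 77*(-1/78) + 26*(-1/124) = -77/78 - 13/62 = -1447/1209 ≈ -1.1969)
P + x(14)*h(-11) = -1447/1209 + 0*((1/2)*(-11)) = -1447/1209 + 0*(-11/2) = -1447/1209 + 0 = -1447/1209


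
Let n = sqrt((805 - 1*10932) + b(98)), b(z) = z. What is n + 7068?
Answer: 7068 + I*sqrt(10029) ≈ 7068.0 + 100.14*I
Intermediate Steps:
n = I*sqrt(10029) (n = sqrt((805 - 1*10932) + 98) = sqrt((805 - 10932) + 98) = sqrt(-10127 + 98) = sqrt(-10029) = I*sqrt(10029) ≈ 100.14*I)
n + 7068 = I*sqrt(10029) + 7068 = 7068 + I*sqrt(10029)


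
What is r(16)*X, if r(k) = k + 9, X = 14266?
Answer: 356650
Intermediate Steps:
r(k) = 9 + k
r(16)*X = (9 + 16)*14266 = 25*14266 = 356650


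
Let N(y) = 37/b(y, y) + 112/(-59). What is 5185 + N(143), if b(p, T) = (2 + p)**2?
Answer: 6429510258/1240475 ≈ 5183.1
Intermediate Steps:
N(y) = -112/59 + 37/(2 + y)**2 (N(y) = 37/((2 + y)**2) + 112/(-59) = 37/(2 + y)**2 + 112*(-1/59) = 37/(2 + y)**2 - 112/59 = -112/59 + 37/(2 + y)**2)
5185 + N(143) = 5185 + (-112/59 + 37/(2 + 143)**2) = 5185 + (-112/59 + 37/145**2) = 5185 + (-112/59 + 37*(1/21025)) = 5185 + (-112/59 + 37/21025) = 5185 - 2352617/1240475 = 6429510258/1240475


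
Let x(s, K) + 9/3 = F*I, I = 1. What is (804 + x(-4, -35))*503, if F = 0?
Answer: 402903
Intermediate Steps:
x(s, K) = -3 (x(s, K) = -3 + 0*1 = -3 + 0 = -3)
(804 + x(-4, -35))*503 = (804 - 3)*503 = 801*503 = 402903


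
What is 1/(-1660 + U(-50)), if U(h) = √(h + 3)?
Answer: -1660/2755647 - I*√47/2755647 ≈ -0.0006024 - 2.4879e-6*I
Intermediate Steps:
U(h) = √(3 + h)
1/(-1660 + U(-50)) = 1/(-1660 + √(3 - 50)) = 1/(-1660 + √(-47)) = 1/(-1660 + I*√47)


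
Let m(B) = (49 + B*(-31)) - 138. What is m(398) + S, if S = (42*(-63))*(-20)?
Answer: 40493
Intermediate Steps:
m(B) = -89 - 31*B (m(B) = (49 - 31*B) - 138 = -89 - 31*B)
S = 52920 (S = -2646*(-20) = 52920)
m(398) + S = (-89 - 31*398) + 52920 = (-89 - 12338) + 52920 = -12427 + 52920 = 40493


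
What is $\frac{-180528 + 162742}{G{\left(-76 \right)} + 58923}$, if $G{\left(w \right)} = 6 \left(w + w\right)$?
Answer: $- \frac{17786}{58011} \approx -0.3066$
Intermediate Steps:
$G{\left(w \right)} = 12 w$ ($G{\left(w \right)} = 6 \cdot 2 w = 12 w$)
$\frac{-180528 + 162742}{G{\left(-76 \right)} + 58923} = \frac{-180528 + 162742}{12 \left(-76\right) + 58923} = - \frac{17786}{-912 + 58923} = - \frac{17786}{58011}$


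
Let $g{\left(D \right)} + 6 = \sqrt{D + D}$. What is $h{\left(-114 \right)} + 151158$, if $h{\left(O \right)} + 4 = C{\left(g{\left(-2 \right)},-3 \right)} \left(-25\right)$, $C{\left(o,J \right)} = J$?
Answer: $151229$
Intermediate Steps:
$g{\left(D \right)} = -6 + \sqrt{2} \sqrt{D}$ ($g{\left(D \right)} = -6 + \sqrt{D + D} = -6 + \sqrt{2 D} = -6 + \sqrt{2} \sqrt{D}$)
$h{\left(O \right)} = 71$ ($h{\left(O \right)} = -4 - -75 = -4 + 75 = 71$)
$h{\left(-114 \right)} + 151158 = 71 + 151158 = 151229$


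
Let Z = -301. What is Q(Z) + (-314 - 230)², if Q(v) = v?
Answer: 295635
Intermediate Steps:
Q(Z) + (-314 - 230)² = -301 + (-314 - 230)² = -301 + (-544)² = -301 + 295936 = 295635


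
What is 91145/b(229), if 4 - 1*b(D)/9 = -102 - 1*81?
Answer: 91145/1683 ≈ 54.156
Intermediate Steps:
b(D) = 1683 (b(D) = 36 - 9*(-102 - 1*81) = 36 - 9*(-102 - 81) = 36 - 9*(-183) = 36 + 1647 = 1683)
91145/b(229) = 91145/1683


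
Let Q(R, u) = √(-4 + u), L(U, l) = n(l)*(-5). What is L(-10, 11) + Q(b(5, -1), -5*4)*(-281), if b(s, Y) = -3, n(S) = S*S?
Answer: -605 - 562*I*√6 ≈ -605.0 - 1376.6*I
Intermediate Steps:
n(S) = S²
L(U, l) = -5*l² (L(U, l) = l²*(-5) = -5*l²)
L(-10, 11) + Q(b(5, -1), -5*4)*(-281) = -5*11² + √(-4 - 5*4)*(-281) = -5*121 + √(-4 - 20)*(-281) = -605 + √(-24)*(-281) = -605 + (2*I*√6)*(-281) = -605 - 562*I*√6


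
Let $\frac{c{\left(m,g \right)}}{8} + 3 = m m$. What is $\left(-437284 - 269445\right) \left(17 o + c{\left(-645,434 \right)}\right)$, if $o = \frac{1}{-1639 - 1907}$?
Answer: $- \frac{8340612175879591}{3546} \approx -2.3521 \cdot 10^{12}$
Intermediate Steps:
$c{\left(m,g \right)} = -24 + 8 m^{2}$ ($c{\left(m,g \right)} = -24 + 8 m m = -24 + 8 m^{2}$)
$o = - \frac{1}{3546}$ ($o = \frac{1}{-3546} = - \frac{1}{3546} \approx -0.00028201$)
$\left(-437284 - 269445\right) \left(17 o + c{\left(-645,434 \right)}\right) = \left(-437284 - 269445\right) \left(17 \left(- \frac{1}{3546}\right) - \left(24 - 8 \left(-645\right)^{2}\right)\right) = - 706729 \left(- \frac{17}{3546} + \left(-24 + 8 \cdot 416025\right)\right) = - 706729 \left(- \frac{17}{3546} + \left(-24 + 3328200\right)\right) = - 706729 \left(- \frac{17}{3546} + 3328176\right) = \left(-706729\right) \frac{11801712079}{3546} = - \frac{8340612175879591}{3546}$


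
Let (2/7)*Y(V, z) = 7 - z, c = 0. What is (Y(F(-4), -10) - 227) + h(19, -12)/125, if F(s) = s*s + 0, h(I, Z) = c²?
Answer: -335/2 ≈ -167.50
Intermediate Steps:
h(I, Z) = 0 (h(I, Z) = 0² = 0)
F(s) = s² (F(s) = s² + 0 = s²)
Y(V, z) = 49/2 - 7*z/2 (Y(V, z) = 7*(7 - z)/2 = 49/2 - 7*z/2)
(Y(F(-4), -10) - 227) + h(19, -12)/125 = ((49/2 - 7/2*(-10)) - 227) + 0/125 = ((49/2 + 35) - 227) + 0*(1/125) = (119/2 - 227) + 0 = -335/2 + 0 = -335/2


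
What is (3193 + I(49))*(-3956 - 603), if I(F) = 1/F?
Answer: -713292022/49 ≈ -1.4557e+7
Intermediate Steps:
(3193 + I(49))*(-3956 - 603) = (3193 + 1/49)*(-3956 - 603) = (3193 + 1/49)*(-4559) = (156458/49)*(-4559) = -713292022/49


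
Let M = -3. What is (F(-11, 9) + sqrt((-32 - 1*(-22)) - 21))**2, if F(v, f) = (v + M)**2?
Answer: (196 + I*sqrt(31))**2 ≈ 38385.0 + 2182.6*I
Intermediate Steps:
F(v, f) = (-3 + v)**2 (F(v, f) = (v - 3)**2 = (-3 + v)**2)
(F(-11, 9) + sqrt((-32 - 1*(-22)) - 21))**2 = ((-3 - 11)**2 + sqrt((-32 - 1*(-22)) - 21))**2 = ((-14)**2 + sqrt((-32 + 22) - 21))**2 = (196 + sqrt(-10 - 21))**2 = (196 + sqrt(-31))**2 = (196 + I*sqrt(31))**2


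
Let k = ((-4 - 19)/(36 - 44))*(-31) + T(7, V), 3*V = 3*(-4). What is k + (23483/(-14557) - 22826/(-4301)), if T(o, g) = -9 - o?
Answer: -50804499945/500877256 ≈ -101.43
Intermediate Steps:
V = -4 (V = (3*(-4))/3 = (1/3)*(-12) = -4)
k = -841/8 (k = ((-4 - 19)/(36 - 44))*(-31) + (-9 - 1*7) = -23/(-8)*(-31) + (-9 - 7) = -23*(-1/8)*(-31) - 16 = (23/8)*(-31) - 16 = -713/8 - 16 = -841/8 ≈ -105.13)
k + (23483/(-14557) - 22826/(-4301)) = -841/8 + (23483/(-14557) - 22826/(-4301)) = -841/8 + (23483*(-1/14557) - 22826*(-1/4301)) = -841/8 + (-23483/14557 + 22826/4301) = -841/8 + 231277699/62609657 = -50804499945/500877256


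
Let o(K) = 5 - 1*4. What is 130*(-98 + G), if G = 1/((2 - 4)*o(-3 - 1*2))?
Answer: -12805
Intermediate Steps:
o(K) = 1 (o(K) = 5 - 4 = 1)
G = -½ (G = 1/((2 - 4)*1) = 1/(-2*1) = 1/(-2) = -½ ≈ -0.50000)
130*(-98 + G) = 130*(-98 - ½) = 130*(-197/2) = -12805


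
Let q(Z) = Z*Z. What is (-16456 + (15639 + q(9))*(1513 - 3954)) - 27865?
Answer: -38416841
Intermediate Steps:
q(Z) = Z²
(-16456 + (15639 + q(9))*(1513 - 3954)) - 27865 = (-16456 + (15639 + 9²)*(1513 - 3954)) - 27865 = (-16456 + (15639 + 81)*(-2441)) - 27865 = (-16456 + 15720*(-2441)) - 27865 = (-16456 - 38372520) - 27865 = -38388976 - 27865 = -38416841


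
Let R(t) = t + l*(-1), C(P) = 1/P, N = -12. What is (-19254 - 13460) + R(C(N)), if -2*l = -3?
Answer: -392587/12 ≈ -32716.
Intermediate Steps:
l = 3/2 (l = -½*(-3) = 3/2 ≈ 1.5000)
R(t) = -3/2 + t (R(t) = t + (3/2)*(-1) = t - 3/2 = -3/2 + t)
(-19254 - 13460) + R(C(N)) = (-19254 - 13460) + (-3/2 + 1/(-12)) = -32714 + (-3/2 - 1/12) = -32714 - 19/12 = -392587/12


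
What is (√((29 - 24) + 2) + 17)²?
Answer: (17 + √7)² ≈ 385.96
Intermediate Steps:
(√((29 - 24) + 2) + 17)² = (√(5 + 2) + 17)² = (√7 + 17)² = (17 + √7)²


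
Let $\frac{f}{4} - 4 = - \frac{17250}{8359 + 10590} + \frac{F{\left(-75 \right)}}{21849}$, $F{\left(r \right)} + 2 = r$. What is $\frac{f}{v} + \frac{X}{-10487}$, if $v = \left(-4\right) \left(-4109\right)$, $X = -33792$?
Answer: $\frac{57500168118817175}{17840428026177183} \approx 3.223$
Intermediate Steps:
$F{\left(r \right)} = -2 + r$
$v = 16436$
$f = \frac{5110849924}{414016701}$ ($f = 16 + 4 \left(- \frac{17250}{8359 + 10590} + \frac{-2 - 75}{21849}\right) = 16 + 4 \left(- \frac{17250}{18949} - \frac{77}{21849}\right) = 16 + 4 \left(- \frac{378354323}{414016701}\right) = 16 - \frac{1513417292}{414016701} = \frac{5110849924}{414016701} \approx 12.345$)
$\frac{f}{v} + \frac{X}{-10487} = \frac{5110849924}{414016701 \cdot 16436} - \frac{33792}{-10487} = \frac{5110849924}{414016701} \cdot \frac{1}{16436} - - \frac{33792}{10487} = \frac{1277712481}{1701194624409} + \frac{33792}{10487} = \frac{57500168118817175}{17840428026177183}$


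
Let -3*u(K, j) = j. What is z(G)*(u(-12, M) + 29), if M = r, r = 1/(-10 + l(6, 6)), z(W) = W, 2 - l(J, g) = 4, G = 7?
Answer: 7315/36 ≈ 203.19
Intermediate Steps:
l(J, g) = -2 (l(J, g) = 2 - 1*4 = 2 - 4 = -2)
r = -1/12 (r = 1/(-10 - 2) = 1/(-12) = -1/12 ≈ -0.083333)
M = -1/12 ≈ -0.083333
u(K, j) = -j/3
z(G)*(u(-12, M) + 29) = 7*(-⅓*(-1/12) + 29) = 7*(1/36 + 29) = 7*(1045/36) = 7315/36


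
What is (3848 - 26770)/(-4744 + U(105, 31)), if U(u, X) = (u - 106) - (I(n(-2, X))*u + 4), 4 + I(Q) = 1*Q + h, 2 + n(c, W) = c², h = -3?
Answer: 11461/2112 ≈ 5.4266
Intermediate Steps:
n(c, W) = -2 + c²
I(Q) = -7 + Q (I(Q) = -4 + (1*Q - 3) = -4 + (Q - 3) = -4 + (-3 + Q) = -7 + Q)
U(u, X) = -110 + 6*u (U(u, X) = (u - 106) - ((-7 + (-2 + (-2)²))*u + 4) = (-106 + u) - ((-7 + (-2 + 4))*u + 4) = (-106 + u) - ((-7 + 2)*u + 4) = (-106 + u) - (-5*u + 4) = (-106 + u) - (4 - 5*u) = (-106 + u) + (-4 + 5*u) = -110 + 6*u)
(3848 - 26770)/(-4744 + U(105, 31)) = (3848 - 26770)/(-4744 + (-110 + 6*105)) = -22922/(-4744 + (-110 + 630)) = -22922/(-4744 + 520) = -22922/(-4224) = -22922*(-1/4224) = 11461/2112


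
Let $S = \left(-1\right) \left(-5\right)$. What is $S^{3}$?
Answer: $125$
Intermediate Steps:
$S = 5$
$S^{3} = 5^{3} = 125$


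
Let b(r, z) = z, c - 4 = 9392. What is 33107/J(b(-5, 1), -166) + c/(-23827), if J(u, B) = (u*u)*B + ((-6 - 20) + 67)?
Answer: -790014989/2978375 ≈ -265.25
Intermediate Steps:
c = 9396 (c = 4 + 9392 = 9396)
J(u, B) = 41 + B*u² (J(u, B) = u²*B + (-26 + 67) = B*u² + 41 = 41 + B*u²)
33107/J(b(-5, 1), -166) + c/(-23827) = 33107/(41 - 166*1²) + 9396/(-23827) = 33107/(41 - 166*1) + 9396*(-1/23827) = 33107/(41 - 166) - 9396/23827 = 33107/(-125) - 9396/23827 = 33107*(-1/125) - 9396/23827 = -33107/125 - 9396/23827 = -790014989/2978375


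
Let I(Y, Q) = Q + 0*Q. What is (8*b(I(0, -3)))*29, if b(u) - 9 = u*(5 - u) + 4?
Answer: -2552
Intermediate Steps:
I(Y, Q) = Q (I(Y, Q) = Q + 0 = Q)
b(u) = 13 + u*(5 - u) (b(u) = 9 + (u*(5 - u) + 4) = 9 + (4 + u*(5 - u)) = 13 + u*(5 - u))
(8*b(I(0, -3)))*29 = (8*(13 - 1*(-3)**2 + 5*(-3)))*29 = (8*(13 - 1*9 - 15))*29 = (8*(13 - 9 - 15))*29 = (8*(-11))*29 = -88*29 = -2552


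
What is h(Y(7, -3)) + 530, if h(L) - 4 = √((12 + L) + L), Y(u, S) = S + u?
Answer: 534 + 2*√5 ≈ 538.47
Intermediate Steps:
h(L) = 4 + √(12 + 2*L) (h(L) = 4 + √((12 + L) + L) = 4 + √(12 + 2*L))
h(Y(7, -3)) + 530 = (4 + √(12 + 2*(-3 + 7))) + 530 = (4 + √(12 + 2*4)) + 530 = (4 + √(12 + 8)) + 530 = (4 + √20) + 530 = (4 + 2*√5) + 530 = 534 + 2*√5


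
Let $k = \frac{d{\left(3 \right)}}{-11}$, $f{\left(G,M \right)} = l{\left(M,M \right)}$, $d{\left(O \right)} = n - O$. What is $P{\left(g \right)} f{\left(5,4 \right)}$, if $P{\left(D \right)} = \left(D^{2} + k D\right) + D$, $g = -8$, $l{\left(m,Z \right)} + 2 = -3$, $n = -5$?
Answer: $- \frac{2760}{11} \approx -250.91$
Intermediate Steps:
$l{\left(m,Z \right)} = -5$ ($l{\left(m,Z \right)} = -2 - 3 = -5$)
$d{\left(O \right)} = -5 - O$
$f{\left(G,M \right)} = -5$
$k = \frac{8}{11}$ ($k = \frac{-5 - 3}{-11} = \left(-5 - 3\right) \left(- \frac{1}{11}\right) = \left(-8\right) \left(- \frac{1}{11}\right) = \frac{8}{11} \approx 0.72727$)
$P{\left(D \right)} = D^{2} + \frac{19 D}{11}$ ($P{\left(D \right)} = \left(D^{2} + \frac{8 D}{11}\right) + D = D^{2} + \frac{19 D}{11}$)
$P{\left(g \right)} f{\left(5,4 \right)} = \frac{1}{11} \left(-8\right) \left(19 + 11 \left(-8\right)\right) \left(-5\right) = \frac{1}{11} \left(-8\right) \left(19 - 88\right) \left(-5\right) = \frac{1}{11} \left(-8\right) \left(-69\right) \left(-5\right) = \frac{552}{11} \left(-5\right) = - \frac{2760}{11}$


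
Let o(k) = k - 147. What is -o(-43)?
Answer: 190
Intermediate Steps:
o(k) = -147 + k
-o(-43) = -(-147 - 43) = -1*(-190) = 190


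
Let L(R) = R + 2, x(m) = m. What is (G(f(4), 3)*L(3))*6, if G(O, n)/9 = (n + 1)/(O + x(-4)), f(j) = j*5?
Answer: 135/2 ≈ 67.500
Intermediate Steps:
f(j) = 5*j
G(O, n) = 9*(1 + n)/(-4 + O) (G(O, n) = 9*((n + 1)/(O - 4)) = 9*((1 + n)/(-4 + O)) = 9*(1 + n)/(-4 + O))
L(R) = 2 + R
(G(f(4), 3)*L(3))*6 = ((9*(1 + 3)/(-4 + 5*4))*(2 + 3))*6 = ((9*4/(-4 + 20))*5)*6 = ((9*4/16)*5)*6 = ((9*(1/16)*4)*5)*6 = ((9/4)*5)*6 = (45/4)*6 = 135/2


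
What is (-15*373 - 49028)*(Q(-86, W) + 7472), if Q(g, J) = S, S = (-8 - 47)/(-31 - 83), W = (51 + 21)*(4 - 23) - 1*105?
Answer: -46531312649/114 ≈ -4.0817e+8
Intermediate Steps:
W = -1473 (W = 72*(-19) - 105 = -1368 - 105 = -1473)
S = 55/114 (S = -55/(-114) = -55*(-1/114) = 55/114 ≈ 0.48246)
Q(g, J) = 55/114
(-15*373 - 49028)*(Q(-86, W) + 7472) = (-15*373 - 49028)*(55/114 + 7472) = (-5595 - 49028)*(851863/114) = -54623*851863/114 = -46531312649/114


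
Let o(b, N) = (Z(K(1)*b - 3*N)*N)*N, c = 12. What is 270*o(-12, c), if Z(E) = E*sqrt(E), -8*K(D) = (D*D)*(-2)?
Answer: -1516320*I*sqrt(39) ≈ -9.4694e+6*I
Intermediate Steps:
K(D) = D**2/4 (K(D) = -D*D*(-2)/8 = -D**2*(-2)/8 = -(-1)*D**2/4 = D**2/4)
Z(E) = E**(3/2)
o(b, N) = N**2*(-3*N + b/4)**(3/2) (o(b, N) = ((((1/4)*1**2)*b - 3*N)**(3/2)*N)*N = ((((1/4)*1)*b - 3*N)**(3/2)*N)*N = ((b/4 - 3*N)**(3/2)*N)*N = ((-3*N + b/4)**(3/2)*N)*N = (N*(-3*N + b/4)**(3/2))*N = N**2*(-3*N + b/4)**(3/2))
270*o(-12, c) = 270*((1/8)*12**2*(-12 - 12*12)**(3/2)) = 270*((1/8)*144*(-12 - 144)**(3/2)) = 270*((1/8)*144*(-156)**(3/2)) = 270*((1/8)*144*(-312*I*sqrt(39))) = 270*(-5616*I*sqrt(39)) = -1516320*I*sqrt(39)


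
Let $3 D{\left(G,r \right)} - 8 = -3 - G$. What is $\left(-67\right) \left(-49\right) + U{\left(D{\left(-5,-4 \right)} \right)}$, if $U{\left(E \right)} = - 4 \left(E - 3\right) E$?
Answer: $\frac{29507}{9} \approx 3278.6$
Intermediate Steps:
$D{\left(G,r \right)} = \frac{5}{3} - \frac{G}{3}$ ($D{\left(G,r \right)} = \frac{8}{3} + \frac{-3 - G}{3} = \frac{8}{3} - \left(1 + \frac{G}{3}\right) = \frac{5}{3} - \frac{G}{3}$)
$U{\left(E \right)} = E \left(12 - 4 E\right)$ ($U{\left(E \right)} = - 4 \left(-3 + E\right) E = \left(12 - 4 E\right) E = E \left(12 - 4 E\right)$)
$\left(-67\right) \left(-49\right) + U{\left(D{\left(-5,-4 \right)} \right)} = \left(-67\right) \left(-49\right) + 4 \left(\frac{5}{3} - - \frac{5}{3}\right) \left(3 - \left(\frac{5}{3} - - \frac{5}{3}\right)\right) = 3283 + 4 \left(\frac{5}{3} + \frac{5}{3}\right) \left(3 - \left(\frac{5}{3} + \frac{5}{3}\right)\right) = 3283 + 4 \cdot \frac{10}{3} \left(3 - \frac{10}{3}\right) = 3283 + 4 \cdot \frac{10}{3} \left(- \frac{1}{3}\right) = 3283 - \frac{40}{9} = \frac{29507}{9}$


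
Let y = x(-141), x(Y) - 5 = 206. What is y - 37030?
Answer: -36819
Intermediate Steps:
x(Y) = 211 (x(Y) = 5 + 206 = 211)
y = 211
y - 37030 = 211 - 37030 = -36819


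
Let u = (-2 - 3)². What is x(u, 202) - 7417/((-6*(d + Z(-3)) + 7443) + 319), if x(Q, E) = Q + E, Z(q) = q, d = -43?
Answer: 1817209/8038 ≈ 226.08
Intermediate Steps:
u = 25 (u = (-5)² = 25)
x(Q, E) = E + Q
x(u, 202) - 7417/((-6*(d + Z(-3)) + 7443) + 319) = (202 + 25) - 7417/((-6*(-43 - 3) + 7443) + 319) = 227 - 7417/((-6*(-46) + 7443) + 319) = 227 - 7417/((276 + 7443) + 319) = 227 - 7417/(7719 + 319) = 227 - 7417/8038 = 1817209/8038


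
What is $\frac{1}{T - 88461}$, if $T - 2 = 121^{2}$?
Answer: $- \frac{1}{73818} \approx -1.3547 \cdot 10^{-5}$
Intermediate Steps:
$T = 14643$ ($T = 2 + 121^{2} = 2 + 14641 = 14643$)
$\frac{1}{T - 88461} = \frac{1}{14643 - 88461} = \frac{1}{-73818} = - \frac{1}{73818}$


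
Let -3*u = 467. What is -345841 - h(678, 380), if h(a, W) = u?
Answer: -1037056/3 ≈ -3.4569e+5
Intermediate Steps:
u = -467/3 (u = -1/3*467 = -467/3 ≈ -155.67)
h(a, W) = -467/3
-345841 - h(678, 380) = -345841 - 1*(-467/3) = -345841 + 467/3 = -1037056/3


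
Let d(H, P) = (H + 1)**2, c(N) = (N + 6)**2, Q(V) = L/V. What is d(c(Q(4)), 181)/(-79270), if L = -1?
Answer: -59405/4058624 ≈ -0.014637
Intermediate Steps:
Q(V) = -1/V
c(N) = (6 + N)**2
d(H, P) = (1 + H)**2
d(c(Q(4)), 181)/(-79270) = (1 + (6 - 1/4)**2)**2/(-79270) = (1 + (6 - 1*1/4)**2)**2*(-1/79270) = (1 + (6 - 1/4)**2)**2*(-1/79270) = (1 + (23/4)**2)**2*(-1/79270) = (1 + 529/16)**2*(-1/79270) = (545/16)**2*(-1/79270) = (297025/256)*(-1/79270) = -59405/4058624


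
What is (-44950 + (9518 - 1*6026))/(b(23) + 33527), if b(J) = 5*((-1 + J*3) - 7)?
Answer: -20729/16916 ≈ -1.2254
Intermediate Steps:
b(J) = -40 + 15*J (b(J) = 5*((-1 + 3*J) - 7) = 5*(-8 + 3*J) = -40 + 15*J)
(-44950 + (9518 - 1*6026))/(b(23) + 33527) = (-44950 + (9518 - 1*6026))/((-40 + 15*23) + 33527) = (-44950 + (9518 - 6026))/((-40 + 345) + 33527) = (-44950 + 3492)/(305 + 33527) = -41458/33832 = -41458*1/33832 = -20729/16916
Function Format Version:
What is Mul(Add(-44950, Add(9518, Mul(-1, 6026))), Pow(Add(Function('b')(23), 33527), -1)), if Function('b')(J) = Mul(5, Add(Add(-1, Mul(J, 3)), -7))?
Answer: Rational(-20729, 16916) ≈ -1.2254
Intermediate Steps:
Function('b')(J) = Add(-40, Mul(15, J)) (Function('b')(J) = Mul(5, Add(Add(-1, Mul(3, J)), -7)) = Mul(5, Add(-8, Mul(3, J))) = Add(-40, Mul(15, J)))
Mul(Add(-44950, Add(9518, Mul(-1, 6026))), Pow(Add(Function('b')(23), 33527), -1)) = Mul(Add(-44950, Add(9518, Mul(-1, 6026))), Pow(Add(Add(-40, Mul(15, 23)), 33527), -1)) = Mul(Add(-44950, Add(9518, -6026)), Pow(Add(Add(-40, 345), 33527), -1)) = Mul(Add(-44950, 3492), Pow(Add(305, 33527), -1)) = Mul(-41458, Pow(33832, -1)) = Mul(-41458, Rational(1, 33832)) = Rational(-20729, 16916)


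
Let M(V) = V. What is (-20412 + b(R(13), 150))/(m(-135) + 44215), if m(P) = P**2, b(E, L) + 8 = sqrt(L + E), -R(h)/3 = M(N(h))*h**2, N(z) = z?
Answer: -1021/3122 + I*sqrt(6441)/62440 ≈ -0.32703 + 0.0012853*I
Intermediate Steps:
R(h) = -3*h**3 (R(h) = -3*h*h**2 = -3*h**3)
b(E, L) = -8 + sqrt(E + L) (b(E, L) = -8 + sqrt(L + E) = -8 + sqrt(E + L))
(-20412 + b(R(13), 150))/(m(-135) + 44215) = (-20412 + (-8 + sqrt(-3*13**3 + 150)))/((-135)**2 + 44215) = (-20412 + (-8 + sqrt(-3*2197 + 150)))/(18225 + 44215) = (-20412 + (-8 + sqrt(-6591 + 150)))/62440 = (-20412 + (-8 + sqrt(-6441)))*(1/62440) = (-20412 + (-8 + I*sqrt(6441)))*(1/62440) = (-20420 + I*sqrt(6441))*(1/62440) = -1021/3122 + I*sqrt(6441)/62440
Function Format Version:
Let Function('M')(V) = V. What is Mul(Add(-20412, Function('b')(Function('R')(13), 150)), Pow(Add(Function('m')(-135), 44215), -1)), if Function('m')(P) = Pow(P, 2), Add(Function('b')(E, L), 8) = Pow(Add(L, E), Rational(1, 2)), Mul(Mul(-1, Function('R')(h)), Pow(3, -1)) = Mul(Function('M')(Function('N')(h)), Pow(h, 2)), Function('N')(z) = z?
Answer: Add(Rational(-1021, 3122), Mul(Rational(1, 62440), I, Pow(6441, Rational(1, 2)))) ≈ Add(-0.32703, Mul(0.0012853, I))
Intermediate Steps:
Function('R')(h) = Mul(-3, Pow(h, 3)) (Function('R')(h) = Mul(-3, Mul(h, Pow(h, 2))) = Mul(-3, Pow(h, 3)))
Function('b')(E, L) = Add(-8, Pow(Add(E, L), Rational(1, 2))) (Function('b')(E, L) = Add(-8, Pow(Add(L, E), Rational(1, 2))) = Add(-8, Pow(Add(E, L), Rational(1, 2))))
Mul(Add(-20412, Function('b')(Function('R')(13), 150)), Pow(Add(Function('m')(-135), 44215), -1)) = Mul(Add(-20412, Add(-8, Pow(Add(Mul(-3, Pow(13, 3)), 150), Rational(1, 2)))), Pow(Add(Pow(-135, 2), 44215), -1)) = Mul(Add(-20412, Add(-8, Pow(Add(Mul(-3, 2197), 150), Rational(1, 2)))), Pow(Add(18225, 44215), -1)) = Mul(Add(-20412, Add(-8, Pow(Add(-6591, 150), Rational(1, 2)))), Pow(62440, -1)) = Mul(Add(-20412, Add(-8, Pow(-6441, Rational(1, 2)))), Rational(1, 62440)) = Mul(Add(-20412, Add(-8, Mul(I, Pow(6441, Rational(1, 2))))), Rational(1, 62440)) = Mul(Add(-20420, Mul(I, Pow(6441, Rational(1, 2)))), Rational(1, 62440)) = Add(Rational(-1021, 3122), Mul(Rational(1, 62440), I, Pow(6441, Rational(1, 2))))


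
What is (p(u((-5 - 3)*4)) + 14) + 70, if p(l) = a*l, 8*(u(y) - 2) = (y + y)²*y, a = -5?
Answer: 81994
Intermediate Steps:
u(y) = 2 + y³/2 (u(y) = 2 + ((y + y)²*y)/8 = 2 + ((2*y)²*y)/8 = 2 + ((4*y²)*y)/8 = 2 + (4*y³)/8 = 2 + y³/2)
p(l) = -5*l
(p(u((-5 - 3)*4)) + 14) + 70 = (-5*(2 + ((-5 - 3)*4)³/2) + 14) + 70 = (-5*(2 + (-8*4)³/2) + 14) + 70 = (-5*(2 + (½)*(-32)³) + 14) + 70 = (-5*(2 + (½)*(-32768)) + 14) + 70 = (-5*(2 - 16384) + 14) + 70 = (-5*(-16382) + 14) + 70 = (81910 + 14) + 70 = 81924 + 70 = 81994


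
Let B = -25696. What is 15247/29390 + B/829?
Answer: -742565677/24364310 ≈ -30.478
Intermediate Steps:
15247/29390 + B/829 = 15247/29390 - 25696/829 = -742565677/24364310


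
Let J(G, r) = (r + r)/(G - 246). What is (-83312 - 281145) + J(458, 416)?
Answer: -19316013/53 ≈ -3.6445e+5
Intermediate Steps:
J(G, r) = 2*r/(-246 + G) (J(G, r) = (2*r)/(-246 + G) = 2*r/(-246 + G))
(-83312 - 281145) + J(458, 416) = (-83312 - 281145) + 2*416/(-246 + 458) = -364457 + 2*416/212 = -364457 + 2*416*(1/212) = -364457 + 208/53 = -19316013/53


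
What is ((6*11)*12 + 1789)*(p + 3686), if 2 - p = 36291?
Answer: -84148343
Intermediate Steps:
p = -36289 (p = 2 - 1*36291 = 2 - 36291 = -36289)
((6*11)*12 + 1789)*(p + 3686) = ((6*11)*12 + 1789)*(-36289 + 3686) = (66*12 + 1789)*(-32603) = (792 + 1789)*(-32603) = 2581*(-32603) = -84148343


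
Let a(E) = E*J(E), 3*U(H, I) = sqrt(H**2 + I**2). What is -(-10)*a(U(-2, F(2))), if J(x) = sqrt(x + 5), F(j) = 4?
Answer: 20*sqrt(225 + 30*sqrt(5))/9 ≈ 37.979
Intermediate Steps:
J(x) = sqrt(5 + x)
U(H, I) = sqrt(H**2 + I**2)/3
a(E) = E*sqrt(5 + E)
-(-10)*a(U(-2, F(2))) = -(-10)*(sqrt((-2)**2 + 4**2)/3)*sqrt(5 + sqrt((-2)**2 + 4**2)/3) = -(-10)*(sqrt(4 + 16)/3)*sqrt(5 + sqrt(4 + 16)/3) = -(-10)*(sqrt(20)/3)*sqrt(5 + sqrt(20)/3) = -(-10)*((2*sqrt(5))/3)*sqrt(5 + (2*sqrt(5))/3) = -(-10)*(2*sqrt(5)/3)*sqrt(5 + 2*sqrt(5)/3) = -(-10)*2*sqrt(5)*sqrt(5 + 2*sqrt(5)/3)/3 = -(-20)*sqrt(5)*sqrt(5 + 2*sqrt(5)/3)/3 = 20*sqrt(5)*sqrt(5 + 2*sqrt(5)/3)/3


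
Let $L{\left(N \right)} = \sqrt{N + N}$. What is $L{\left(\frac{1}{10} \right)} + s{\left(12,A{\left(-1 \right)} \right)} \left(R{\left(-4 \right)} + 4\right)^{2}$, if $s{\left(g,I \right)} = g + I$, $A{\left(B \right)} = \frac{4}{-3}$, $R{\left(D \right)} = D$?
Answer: $\frac{\sqrt{5}}{5} \approx 0.44721$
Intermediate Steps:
$L{\left(N \right)} = \sqrt{2} \sqrt{N}$ ($L{\left(N \right)} = \sqrt{2 N} = \sqrt{2} \sqrt{N}$)
$A{\left(B \right)} = - \frac{4}{3}$ ($A{\left(B \right)} = 4 \left(- \frac{1}{3}\right) = - \frac{4}{3}$)
$s{\left(g,I \right)} = I + g$
$L{\left(\frac{1}{10} \right)} + s{\left(12,A{\left(-1 \right)} \right)} \left(R{\left(-4 \right)} + 4\right)^{2} = \sqrt{2} \sqrt{\frac{1}{10}} + \left(- \frac{4}{3} + 12\right) \left(-4 + 4\right)^{2} = \frac{\sqrt{2}}{\sqrt{10}} + \frac{32 \cdot 0^{2}}{3} = \sqrt{2} \frac{\sqrt{10}}{10} + \frac{32}{3} \cdot 0 = \frac{\sqrt{5}}{5} + 0 = \frac{\sqrt{5}}{5}$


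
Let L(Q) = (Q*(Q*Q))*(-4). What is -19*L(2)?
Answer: 608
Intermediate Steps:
L(Q) = -4*Q³ (L(Q) = (Q*Q²)*(-4) = Q³*(-4) = -4*Q³)
-19*L(2) = -(-76)*2³ = -(-76)*8 = -19*(-32) = 608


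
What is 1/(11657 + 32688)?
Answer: 1/44345 ≈ 2.2550e-5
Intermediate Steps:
1/(11657 + 32688) = 1/44345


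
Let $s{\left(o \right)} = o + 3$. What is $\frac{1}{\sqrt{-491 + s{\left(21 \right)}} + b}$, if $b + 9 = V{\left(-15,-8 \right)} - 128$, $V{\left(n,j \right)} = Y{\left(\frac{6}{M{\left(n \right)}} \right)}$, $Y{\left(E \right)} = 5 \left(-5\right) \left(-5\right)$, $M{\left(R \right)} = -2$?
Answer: $- \frac{12}{611} - \frac{i \sqrt{467}}{611} \approx -0.01964 - 0.035369 i$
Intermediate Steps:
$s{\left(o \right)} = 3 + o$
$Y{\left(E \right)} = 125$ ($Y{\left(E \right)} = \left(-25\right) \left(-5\right) = 125$)
$V{\left(n,j \right)} = 125$
$b = -12$ ($b = -9 + \left(125 - 128\right) = -9 - 3 = -12$)
$\frac{1}{\sqrt{-491 + s{\left(21 \right)}} + b} = \frac{1}{\sqrt{-491 + \left(3 + 21\right)} - 12} = \frac{1}{\sqrt{-491 + 24} - 12} = \frac{1}{\sqrt{-467} - 12} = \frac{1}{i \sqrt{467} - 12} = \frac{1}{-12 + i \sqrt{467}}$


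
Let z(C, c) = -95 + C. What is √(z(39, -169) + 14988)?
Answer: 2*√3733 ≈ 122.20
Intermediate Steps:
√(z(39, -169) + 14988) = √((-95 + 39) + 14988) = √(-56 + 14988) = √14932 = 2*√3733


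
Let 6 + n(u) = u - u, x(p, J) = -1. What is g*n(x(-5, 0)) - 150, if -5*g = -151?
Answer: -1656/5 ≈ -331.20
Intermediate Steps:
g = 151/5 (g = -⅕*(-151) = 151/5 ≈ 30.200)
n(u) = -6 (n(u) = -6 + (u - u) = -6 + 0 = -6)
g*n(x(-5, 0)) - 150 = (151/5)*(-6) - 150 = -906/5 - 150 = -1656/5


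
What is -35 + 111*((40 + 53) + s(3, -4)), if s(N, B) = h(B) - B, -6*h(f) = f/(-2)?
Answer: 10695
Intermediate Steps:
h(f) = f/12 (h(f) = -f/(6*(-2)) = -f*(-1)/(6*2) = -(-1)*f/12 = f/12)
s(N, B) = -11*B/12 (s(N, B) = B/12 - B = -11*B/12)
-35 + 111*((40 + 53) + s(3, -4)) = -35 + 111*((40 + 53) - 11/12*(-4)) = -35 + 111*(93 + 11/3) = -35 + 111*(290/3) = -35 + 10730 = 10695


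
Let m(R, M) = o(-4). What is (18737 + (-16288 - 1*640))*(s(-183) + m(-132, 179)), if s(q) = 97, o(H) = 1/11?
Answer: 1932012/11 ≈ 1.7564e+5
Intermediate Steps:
o(H) = 1/11
m(R, M) = 1/11
(18737 + (-16288 - 1*640))*(s(-183) + m(-132, 179)) = (18737 + (-16288 - 1*640))*(97 + 1/11) = (18737 + (-16288 - 640))*(1068/11) = (18737 - 16928)*(1068/11) = 1809*(1068/11) = 1932012/11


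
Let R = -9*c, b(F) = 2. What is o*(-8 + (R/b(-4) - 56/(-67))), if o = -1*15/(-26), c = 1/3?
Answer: -17415/3484 ≈ -4.9986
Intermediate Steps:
c = ⅓ ≈ 0.33333
o = 15/26 (o = -15*(-1/26) = 15/26 ≈ 0.57692)
R = -3 (R = -9*⅓ = -3)
o*(-8 + (R/b(-4) - 56/(-67))) = 15*(-8 + (-3/2 - 56/(-67)))/26 = 15*(-8 + (-3*½ - 56*(-1/67)))/26 = 15*(-8 + (-3/2 + 56/67))/26 = 15*(-8 - 89/134)/26 = (15/26)*(-1161/134) = -17415/3484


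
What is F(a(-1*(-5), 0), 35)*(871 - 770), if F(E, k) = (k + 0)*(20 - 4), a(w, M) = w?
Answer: 56560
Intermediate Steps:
F(E, k) = 16*k (F(E, k) = k*16 = 16*k)
F(a(-1*(-5), 0), 35)*(871 - 770) = (16*35)*(871 - 770) = 560*101 = 56560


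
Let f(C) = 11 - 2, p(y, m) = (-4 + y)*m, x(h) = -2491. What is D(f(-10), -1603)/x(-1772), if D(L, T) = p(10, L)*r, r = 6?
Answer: -324/2491 ≈ -0.13007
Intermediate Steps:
p(y, m) = m*(-4 + y)
f(C) = 9
D(L, T) = 36*L (D(L, T) = (L*(-4 + 10))*6 = (L*6)*6 = (6*L)*6 = 36*L)
D(f(-10), -1603)/x(-1772) = (36*9)/(-2491) = 324*(-1/2491) = -324/2491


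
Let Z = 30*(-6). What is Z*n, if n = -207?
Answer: 37260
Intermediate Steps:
Z = -180
Z*n = -180*(-207) = 37260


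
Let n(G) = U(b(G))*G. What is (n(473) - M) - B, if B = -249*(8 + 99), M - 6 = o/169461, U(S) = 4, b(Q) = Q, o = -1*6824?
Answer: 4834559693/169461 ≈ 28529.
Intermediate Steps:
o = -6824
M = 1009942/169461 (M = 6 - 6824/169461 = 1009942/169461 ≈ 5.9597)
n(G) = 4*G
B = -26643 (B = -249*107 = -26643)
(n(473) - M) - B = (4*473 - 1*1009942/169461) - 1*(-26643) = (1892 - 1009942/169461) + 26643 = 319610270/169461 + 26643 = 4834559693/169461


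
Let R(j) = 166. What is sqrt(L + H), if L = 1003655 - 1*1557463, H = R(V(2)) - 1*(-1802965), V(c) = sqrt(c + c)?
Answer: sqrt(1249323) ≈ 1117.7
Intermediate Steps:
V(c) = sqrt(2)*sqrt(c) (V(c) = sqrt(2*c) = sqrt(2)*sqrt(c))
H = 1803131 (H = 166 - 1*(-1802965) = 166 + 1802965 = 1803131)
L = -553808 (L = 1003655 - 1557463 = -553808)
sqrt(L + H) = sqrt(-553808 + 1803131) = sqrt(1249323)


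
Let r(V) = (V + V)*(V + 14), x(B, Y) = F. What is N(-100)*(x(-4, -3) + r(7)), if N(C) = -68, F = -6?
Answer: -19584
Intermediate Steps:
x(B, Y) = -6
r(V) = 2*V*(14 + V) (r(V) = (2*V)*(14 + V) = 2*V*(14 + V))
N(-100)*(x(-4, -3) + r(7)) = -68*(-6 + 2*7*(14 + 7)) = -68*(-6 + 2*7*21) = -68*(-6 + 294) = -68*288 = -19584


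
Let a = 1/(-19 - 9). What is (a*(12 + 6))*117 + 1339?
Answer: 17693/14 ≈ 1263.8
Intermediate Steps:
a = -1/28 (a = 1/(-28) = -1/28 ≈ -0.035714)
(a*(12 + 6))*117 + 1339 = -(12 + 6)/28*117 + 1339 = -1/28*18*117 + 1339 = -9/14*117 + 1339 = -1053/14 + 1339 = 17693/14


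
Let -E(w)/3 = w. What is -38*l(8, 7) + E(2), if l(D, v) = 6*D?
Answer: -1830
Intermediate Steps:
E(w) = -3*w
-38*l(8, 7) + E(2) = -228*8 - 3*2 = -38*48 - 6 = -1824 - 6 = -1830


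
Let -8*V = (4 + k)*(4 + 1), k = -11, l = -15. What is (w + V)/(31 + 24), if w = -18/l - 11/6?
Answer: 449/6600 ≈ 0.068030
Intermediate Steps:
V = 35/8 (V = -(4 - 11)*(4 + 1)/8 = -(-7)*5/8 = -1/8*(-35) = 35/8 ≈ 4.3750)
w = -19/30 (w = -18/(-15) - 11/6 = -18*(-1/15) - 11*1/6 = 6/5 - 11/6 = -19/30 ≈ -0.63333)
(w + V)/(31 + 24) = (-19/30 + 35/8)/(31 + 24) = (449/120)/55 = (1/55)*(449/120) = 449/6600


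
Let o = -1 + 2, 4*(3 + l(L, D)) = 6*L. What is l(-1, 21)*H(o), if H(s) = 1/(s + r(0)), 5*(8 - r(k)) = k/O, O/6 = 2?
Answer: -½ ≈ -0.50000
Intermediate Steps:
O = 12 (O = 6*2 = 12)
l(L, D) = -3 + 3*L/2 (l(L, D) = -3 + (6*L)/4 = -3 + 3*L/2)
o = 1
r(k) = 8 - k/60 (r(k) = 8 - k/(5*12) = 8 - k/60)
H(s) = 1/(8 + s) (H(s) = 1/(s + (8 - 1/60*0)) = 1/(s + (8 + 0)) = 1/(s + 8) = 1/(8 + s))
l(-1, 21)*H(o) = (-3 + (3/2)*(-1))/(8 + 1) = (-3 - 3/2)/9 = -9/2*⅑ = -½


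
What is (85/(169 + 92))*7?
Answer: 595/261 ≈ 2.2797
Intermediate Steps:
(85/(169 + 92))*7 = (85/261)*7 = 595/261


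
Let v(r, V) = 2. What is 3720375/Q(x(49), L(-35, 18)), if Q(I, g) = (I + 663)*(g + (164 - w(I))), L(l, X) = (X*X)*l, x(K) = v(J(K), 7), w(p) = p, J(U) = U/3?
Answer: -82675/165186 ≈ -0.50050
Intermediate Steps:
J(U) = U/3 (J(U) = U*(1/3) = U/3)
x(K) = 2
L(l, X) = l*X**2 (L(l, X) = X**2*l = l*X**2)
Q(I, g) = (663 + I)*(164 + g - I) (Q(I, g) = (I + 663)*(g + (164 - I)) = (663 + I)*(164 + g - I))
3720375/Q(x(49), L(-35, 18)) = 3720375/(108732 - 1*2**2 - 499*2 + 663*(-35*18**2) + 2*(-35*18**2)) = 3720375/(108732 - 1*4 - 998 + 663*(-35*324) + 2*(-35*324)) = 3720375/(108732 - 4 - 998 + 663*(-11340) + 2*(-11340)) = 3720375/(108732 - 4 - 998 - 7518420 - 22680) = 3720375/(-7433370) = 3720375*(-1/7433370) = -82675/165186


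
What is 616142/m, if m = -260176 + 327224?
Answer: 308071/33524 ≈ 9.1896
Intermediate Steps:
m = 67048
616142/m = 616142/67048 = 616142*(1/67048) = 308071/33524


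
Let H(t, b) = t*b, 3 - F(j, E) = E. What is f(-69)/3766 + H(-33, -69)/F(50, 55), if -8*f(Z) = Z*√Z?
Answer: -2277/52 + 69*I*√69/30128 ≈ -43.788 + 0.019024*I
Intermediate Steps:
f(Z) = -Z^(3/2)/8 (f(Z) = -Z*√Z/8 = -Z^(3/2)/8)
F(j, E) = 3 - E
H(t, b) = b*t
f(-69)/3766 + H(-33, -69)/F(50, 55) = -(-69)*I*√69/8/3766 + (-69*(-33))/(3 - 1*55) = -(-69)*I*√69/8*(1/3766) + 2277/(3 - 55) = (69*I*√69/8)*(1/3766) + 2277/(-52) = 69*I*√69/30128 + 2277*(-1/52) = 69*I*√69/30128 - 2277/52 = -2277/52 + 69*I*√69/30128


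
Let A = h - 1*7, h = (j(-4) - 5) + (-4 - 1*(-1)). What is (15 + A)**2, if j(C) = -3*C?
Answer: 144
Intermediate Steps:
h = 4 (h = (-3*(-4) - 5) + (-4 - 1*(-1)) = (12 - 5) + (-4 + 1) = 7 - 3 = 4)
A = -3 (A = 4 - 1*7 = 4 - 7 = -3)
(15 + A)**2 = (15 - 3)**2 = 12**2 = 144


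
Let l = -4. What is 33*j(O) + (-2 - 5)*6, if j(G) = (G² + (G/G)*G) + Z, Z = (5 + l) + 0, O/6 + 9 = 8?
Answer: 981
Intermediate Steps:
O = -6 (O = -54 + 6*8 = -54 + 48 = -6)
Z = 1 (Z = (5 - 4) + 0 = 1 + 0 = 1)
j(G) = 1 + G + G² (j(G) = (G² + (G/G)*G) + 1 = (G² + 1*G) + 1 = (G² + G) + 1 = (G + G²) + 1 = 1 + G + G²)
33*j(O) + (-2 - 5)*6 = 33*(1 - 6 + (-6)²) + (-2 - 5)*6 = 33*(1 - 6 + 36) - 7*6 = 33*31 - 42 = 1023 - 42 = 981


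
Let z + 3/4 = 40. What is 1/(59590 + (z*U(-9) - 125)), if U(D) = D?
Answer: 4/236447 ≈ 1.6917e-5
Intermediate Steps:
z = 157/4 (z = -¾ + 40 = 157/4 ≈ 39.250)
1/(59590 + (z*U(-9) - 125)) = 1/(59590 + ((157/4)*(-9) - 125)) = 1/(59590 + (-1413/4 - 125)) = 1/(59590 - 1913/4) = 1/(236447/4) = 4/236447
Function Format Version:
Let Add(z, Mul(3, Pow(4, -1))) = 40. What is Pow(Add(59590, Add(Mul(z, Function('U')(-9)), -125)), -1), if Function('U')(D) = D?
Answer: Rational(4, 236447) ≈ 1.6917e-5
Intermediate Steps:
z = Rational(157, 4) (z = Add(Rational(-3, 4), 40) = Rational(157, 4) ≈ 39.250)
Pow(Add(59590, Add(Mul(z, Function('U')(-9)), -125)), -1) = Pow(Add(59590, Add(Mul(Rational(157, 4), -9), -125)), -1) = Pow(Add(59590, Add(Rational(-1413, 4), -125)), -1) = Pow(Add(59590, Rational(-1913, 4)), -1) = Pow(Rational(236447, 4), -1) = Rational(4, 236447)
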